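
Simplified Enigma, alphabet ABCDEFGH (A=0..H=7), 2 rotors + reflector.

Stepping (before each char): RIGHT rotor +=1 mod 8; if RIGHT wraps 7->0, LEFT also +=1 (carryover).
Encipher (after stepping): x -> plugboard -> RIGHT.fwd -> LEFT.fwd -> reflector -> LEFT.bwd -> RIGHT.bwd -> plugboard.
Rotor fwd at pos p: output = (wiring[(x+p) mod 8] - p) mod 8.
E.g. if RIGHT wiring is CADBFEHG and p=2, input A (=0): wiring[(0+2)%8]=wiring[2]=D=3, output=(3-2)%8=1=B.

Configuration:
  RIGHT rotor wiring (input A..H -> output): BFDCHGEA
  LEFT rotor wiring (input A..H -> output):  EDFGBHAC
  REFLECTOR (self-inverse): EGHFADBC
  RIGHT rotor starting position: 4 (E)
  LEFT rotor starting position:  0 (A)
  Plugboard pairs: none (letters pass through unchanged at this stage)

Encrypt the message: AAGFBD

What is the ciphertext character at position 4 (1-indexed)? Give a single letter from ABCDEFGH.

Char 1 ('A'): step: R->5, L=0; A->plug->A->R->B->L->D->refl->F->L'->C->R'->H->plug->H
Char 2 ('A'): step: R->6, L=0; A->plug->A->R->G->L->A->refl->E->L'->A->R'->H->plug->H
Char 3 ('G'): step: R->7, L=0; G->plug->G->R->H->L->C->refl->H->L'->F->R'->H->plug->H
Char 4 ('F'): step: R->0, L->1 (L advanced); F->plug->F->R->G->L->B->refl->G->L'->E->R'->G->plug->G

G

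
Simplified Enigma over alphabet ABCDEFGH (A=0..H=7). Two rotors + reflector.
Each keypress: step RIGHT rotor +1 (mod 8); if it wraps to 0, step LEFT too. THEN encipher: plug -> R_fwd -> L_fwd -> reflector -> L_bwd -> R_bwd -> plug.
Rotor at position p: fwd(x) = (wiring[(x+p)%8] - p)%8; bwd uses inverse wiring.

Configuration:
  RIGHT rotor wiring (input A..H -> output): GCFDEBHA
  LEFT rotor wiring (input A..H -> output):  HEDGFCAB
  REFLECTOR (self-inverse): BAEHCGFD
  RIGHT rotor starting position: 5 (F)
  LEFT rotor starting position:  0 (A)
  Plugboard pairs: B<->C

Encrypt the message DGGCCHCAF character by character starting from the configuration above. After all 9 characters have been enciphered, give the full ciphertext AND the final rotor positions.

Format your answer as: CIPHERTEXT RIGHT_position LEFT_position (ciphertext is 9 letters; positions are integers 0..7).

Char 1 ('D'): step: R->6, L=0; D->plug->D->R->E->L->F->refl->G->L'->D->R'->H->plug->H
Char 2 ('G'): step: R->7, L=0; G->plug->G->R->C->L->D->refl->H->L'->A->R'->H->plug->H
Char 3 ('G'): step: R->0, L->1 (L advanced); G->plug->G->R->H->L->G->refl->F->L'->C->R'->B->plug->C
Char 4 ('C'): step: R->1, L=1; C->plug->B->R->E->L->B->refl->A->L'->G->R'->F->plug->F
Char 5 ('C'): step: R->2, L=1; C->plug->B->R->B->L->C->refl->E->L'->D->R'->A->plug->A
Char 6 ('H'): step: R->3, L=1; H->plug->H->R->C->L->F->refl->G->L'->H->R'->G->plug->G
Char 7 ('C'): step: R->4, L=1; C->plug->B->R->F->L->H->refl->D->L'->A->R'->A->plug->A
Char 8 ('A'): step: R->5, L=1; A->plug->A->R->E->L->B->refl->A->L'->G->R'->G->plug->G
Char 9 ('F'): step: R->6, L=1; F->plug->F->R->F->L->H->refl->D->L'->A->R'->C->plug->B
Final: ciphertext=HHCFAGAGB, RIGHT=6, LEFT=1

Answer: HHCFAGAGB 6 1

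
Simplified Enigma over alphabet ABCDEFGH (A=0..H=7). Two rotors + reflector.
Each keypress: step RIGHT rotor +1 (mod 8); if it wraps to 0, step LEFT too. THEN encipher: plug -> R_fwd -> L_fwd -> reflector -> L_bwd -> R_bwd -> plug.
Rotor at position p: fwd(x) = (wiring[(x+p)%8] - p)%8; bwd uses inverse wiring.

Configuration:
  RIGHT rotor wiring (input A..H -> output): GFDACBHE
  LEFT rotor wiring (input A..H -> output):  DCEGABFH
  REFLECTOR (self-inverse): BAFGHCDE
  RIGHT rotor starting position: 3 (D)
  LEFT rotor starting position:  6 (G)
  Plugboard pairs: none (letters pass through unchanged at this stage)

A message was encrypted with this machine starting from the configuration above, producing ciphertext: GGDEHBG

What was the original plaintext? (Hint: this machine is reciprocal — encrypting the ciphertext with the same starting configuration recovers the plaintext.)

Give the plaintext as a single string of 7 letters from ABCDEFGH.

Char 1 ('G'): step: R->4, L=6; G->plug->G->R->H->L->D->refl->G->L'->E->R'->H->plug->H
Char 2 ('G'): step: R->5, L=6; G->plug->G->R->D->L->E->refl->H->L'->A->R'->E->plug->E
Char 3 ('D'): step: R->6, L=6; D->plug->D->R->H->L->D->refl->G->L'->E->R'->G->plug->G
Char 4 ('E'): step: R->7, L=6; E->plug->E->R->B->L->B->refl->A->L'->F->R'->A->plug->A
Char 5 ('H'): step: R->0, L->7 (L advanced); H->plug->H->R->E->L->H->refl->E->L'->B->R'->F->plug->F
Char 6 ('B'): step: R->1, L=7; B->plug->B->R->C->L->D->refl->G->L'->H->R'->C->plug->C
Char 7 ('G'): step: R->2, L=7; G->plug->G->R->E->L->H->refl->E->L'->B->R'->A->plug->A

Answer: HEGAFCA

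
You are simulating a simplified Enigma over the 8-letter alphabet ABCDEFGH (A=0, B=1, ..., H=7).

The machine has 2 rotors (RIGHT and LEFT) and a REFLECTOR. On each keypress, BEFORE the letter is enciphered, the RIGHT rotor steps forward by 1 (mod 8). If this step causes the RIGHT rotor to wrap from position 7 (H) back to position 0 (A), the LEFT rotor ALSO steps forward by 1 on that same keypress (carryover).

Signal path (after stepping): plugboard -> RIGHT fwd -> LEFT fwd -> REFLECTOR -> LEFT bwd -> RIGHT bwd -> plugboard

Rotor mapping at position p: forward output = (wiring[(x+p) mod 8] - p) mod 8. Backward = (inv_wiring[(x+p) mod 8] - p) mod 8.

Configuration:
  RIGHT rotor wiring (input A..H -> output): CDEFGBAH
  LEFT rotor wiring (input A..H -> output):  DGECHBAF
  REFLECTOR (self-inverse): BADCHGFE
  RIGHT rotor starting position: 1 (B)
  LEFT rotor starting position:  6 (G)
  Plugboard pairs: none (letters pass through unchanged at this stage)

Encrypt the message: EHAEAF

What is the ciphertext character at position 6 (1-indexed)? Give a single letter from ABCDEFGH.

Char 1 ('E'): step: R->2, L=6; E->plug->E->R->G->L->B->refl->A->L'->D->R'->B->plug->B
Char 2 ('H'): step: R->3, L=6; H->plug->H->R->B->L->H->refl->E->L'->F->R'->D->plug->D
Char 3 ('A'): step: R->4, L=6; A->plug->A->R->C->L->F->refl->G->L'->E->R'->C->plug->C
Char 4 ('E'): step: R->5, L=6; E->plug->E->R->G->L->B->refl->A->L'->D->R'->B->plug->B
Char 5 ('A'): step: R->6, L=6; A->plug->A->R->C->L->F->refl->G->L'->E->R'->C->plug->C
Char 6 ('F'): step: R->7, L=6; F->plug->F->R->H->L->D->refl->C->L'->A->R'->A->plug->A

A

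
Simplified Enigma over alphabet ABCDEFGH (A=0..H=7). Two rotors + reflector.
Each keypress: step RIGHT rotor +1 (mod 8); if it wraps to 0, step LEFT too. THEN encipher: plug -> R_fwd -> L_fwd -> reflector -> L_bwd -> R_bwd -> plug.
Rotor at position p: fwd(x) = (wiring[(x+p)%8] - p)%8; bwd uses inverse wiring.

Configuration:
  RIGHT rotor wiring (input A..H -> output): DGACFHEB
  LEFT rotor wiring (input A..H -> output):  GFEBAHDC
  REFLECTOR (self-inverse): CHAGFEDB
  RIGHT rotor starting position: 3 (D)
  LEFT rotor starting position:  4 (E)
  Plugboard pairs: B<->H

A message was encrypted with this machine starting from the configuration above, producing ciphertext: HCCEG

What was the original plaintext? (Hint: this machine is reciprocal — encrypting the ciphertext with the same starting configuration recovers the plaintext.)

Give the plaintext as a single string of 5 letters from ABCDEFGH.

Answer: ADEDC

Derivation:
Char 1 ('H'): step: R->4, L=4; H->plug->B->R->D->L->G->refl->D->L'->B->R'->A->plug->A
Char 2 ('C'): step: R->5, L=4; C->plug->C->R->E->L->C->refl->A->L'->G->R'->D->plug->D
Char 3 ('C'): step: R->6, L=4; C->plug->C->R->F->L->B->refl->H->L'->C->R'->E->plug->E
Char 4 ('E'): step: R->7, L=4; E->plug->E->R->D->L->G->refl->D->L'->B->R'->D->plug->D
Char 5 ('G'): step: R->0, L->5 (L advanced); G->plug->G->R->E->L->A->refl->C->L'->A->R'->C->plug->C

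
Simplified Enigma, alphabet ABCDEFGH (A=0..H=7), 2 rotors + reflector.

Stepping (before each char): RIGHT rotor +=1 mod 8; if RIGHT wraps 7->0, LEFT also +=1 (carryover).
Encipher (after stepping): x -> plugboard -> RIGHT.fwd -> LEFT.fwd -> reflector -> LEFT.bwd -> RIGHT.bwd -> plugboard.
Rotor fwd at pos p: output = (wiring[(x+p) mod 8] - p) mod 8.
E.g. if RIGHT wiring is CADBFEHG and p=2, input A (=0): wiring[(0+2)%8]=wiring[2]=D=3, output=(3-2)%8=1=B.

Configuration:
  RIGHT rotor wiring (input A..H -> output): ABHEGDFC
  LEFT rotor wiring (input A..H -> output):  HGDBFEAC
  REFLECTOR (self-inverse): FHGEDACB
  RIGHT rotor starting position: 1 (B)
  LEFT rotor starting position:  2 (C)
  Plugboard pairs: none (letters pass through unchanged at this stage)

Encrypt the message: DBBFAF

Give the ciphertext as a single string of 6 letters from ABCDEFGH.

Char 1 ('D'): step: R->2, L=2; D->plug->D->R->B->L->H->refl->B->L'->A->R'->F->plug->F
Char 2 ('B'): step: R->3, L=2; B->plug->B->R->D->L->C->refl->G->L'->E->R'->H->plug->H
Char 3 ('B'): step: R->4, L=2; B->plug->B->R->H->L->E->refl->D->L'->C->R'->A->plug->A
Char 4 ('F'): step: R->5, L=2; F->plug->F->R->C->L->D->refl->E->L'->H->R'->G->plug->G
Char 5 ('A'): step: R->6, L=2; A->plug->A->R->H->L->E->refl->D->L'->C->R'->C->plug->C
Char 6 ('F'): step: R->7, L=2; F->plug->F->R->H->L->E->refl->D->L'->C->R'->C->plug->C

Answer: FHAGCC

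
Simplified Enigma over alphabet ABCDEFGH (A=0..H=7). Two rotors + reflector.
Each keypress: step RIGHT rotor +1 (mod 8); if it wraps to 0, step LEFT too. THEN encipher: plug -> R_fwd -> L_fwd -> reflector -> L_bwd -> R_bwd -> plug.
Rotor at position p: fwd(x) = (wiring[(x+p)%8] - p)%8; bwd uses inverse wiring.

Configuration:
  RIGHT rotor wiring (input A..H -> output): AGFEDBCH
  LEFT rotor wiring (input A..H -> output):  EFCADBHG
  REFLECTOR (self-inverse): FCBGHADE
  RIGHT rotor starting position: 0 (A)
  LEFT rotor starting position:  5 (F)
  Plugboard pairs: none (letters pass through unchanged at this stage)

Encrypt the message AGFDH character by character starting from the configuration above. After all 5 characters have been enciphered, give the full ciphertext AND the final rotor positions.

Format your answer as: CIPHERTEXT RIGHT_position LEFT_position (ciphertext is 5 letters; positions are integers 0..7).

Char 1 ('A'): step: R->1, L=5; A->plug->A->R->F->L->F->refl->A->L'->E->R'->B->plug->B
Char 2 ('G'): step: R->2, L=5; G->plug->G->R->G->L->D->refl->G->L'->H->R'->D->plug->D
Char 3 ('F'): step: R->3, L=5; F->plug->F->R->F->L->F->refl->A->L'->E->R'->E->plug->E
Char 4 ('D'): step: R->4, L=5; D->plug->D->R->D->L->H->refl->E->L'->A->R'->H->plug->H
Char 5 ('H'): step: R->5, L=5; H->plug->H->R->G->L->D->refl->G->L'->H->R'->G->plug->G
Final: ciphertext=BDEHG, RIGHT=5, LEFT=5

Answer: BDEHG 5 5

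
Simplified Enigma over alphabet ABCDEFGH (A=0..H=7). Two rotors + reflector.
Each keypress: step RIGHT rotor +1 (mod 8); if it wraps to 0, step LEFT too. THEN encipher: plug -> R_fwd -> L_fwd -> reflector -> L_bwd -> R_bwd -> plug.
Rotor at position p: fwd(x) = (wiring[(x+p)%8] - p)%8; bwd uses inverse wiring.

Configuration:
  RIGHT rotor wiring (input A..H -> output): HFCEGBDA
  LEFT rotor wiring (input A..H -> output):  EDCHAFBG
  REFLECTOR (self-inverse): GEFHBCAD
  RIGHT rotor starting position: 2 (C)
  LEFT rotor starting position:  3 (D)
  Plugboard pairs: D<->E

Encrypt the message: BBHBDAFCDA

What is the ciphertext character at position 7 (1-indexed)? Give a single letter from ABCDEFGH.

Char 1 ('B'): step: R->3, L=3; B->plug->B->R->D->L->G->refl->A->L'->G->R'->C->plug->C
Char 2 ('B'): step: R->4, L=3; B->plug->B->R->F->L->B->refl->E->L'->A->R'->H->plug->H
Char 3 ('H'): step: R->5, L=3; H->plug->H->R->B->L->F->refl->C->L'->C->R'->D->plug->E
Char 4 ('B'): step: R->6, L=3; B->plug->B->R->C->L->C->refl->F->L'->B->R'->C->plug->C
Char 5 ('D'): step: R->7, L=3; D->plug->E->R->F->L->B->refl->E->L'->A->R'->B->plug->B
Char 6 ('A'): step: R->0, L->4 (L advanced); A->plug->A->R->H->L->D->refl->H->L'->F->R'->B->plug->B
Char 7 ('F'): step: R->1, L=4; F->plug->F->R->C->L->F->refl->C->L'->D->R'->C->plug->C

C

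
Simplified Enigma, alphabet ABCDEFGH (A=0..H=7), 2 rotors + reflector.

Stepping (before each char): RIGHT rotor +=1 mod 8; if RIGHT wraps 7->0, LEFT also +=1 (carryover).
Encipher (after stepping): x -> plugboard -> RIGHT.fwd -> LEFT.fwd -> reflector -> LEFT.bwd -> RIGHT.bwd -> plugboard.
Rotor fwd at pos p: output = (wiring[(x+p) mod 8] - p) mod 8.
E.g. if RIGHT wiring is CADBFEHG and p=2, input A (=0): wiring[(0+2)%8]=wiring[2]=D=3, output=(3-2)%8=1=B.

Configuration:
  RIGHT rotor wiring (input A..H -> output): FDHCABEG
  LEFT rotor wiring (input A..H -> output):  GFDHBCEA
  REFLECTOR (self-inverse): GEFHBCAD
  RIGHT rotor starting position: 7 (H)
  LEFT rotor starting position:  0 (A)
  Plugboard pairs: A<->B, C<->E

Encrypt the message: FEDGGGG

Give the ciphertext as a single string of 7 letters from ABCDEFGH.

Answer: EDHHDCH

Derivation:
Char 1 ('F'): step: R->0, L->1 (L advanced); F->plug->F->R->B->L->C->refl->F->L'->H->R'->C->plug->E
Char 2 ('E'): step: R->1, L=1; E->plug->C->R->B->L->C->refl->F->L'->H->R'->D->plug->D
Char 3 ('D'): step: R->2, L=1; D->plug->D->R->H->L->F->refl->C->L'->B->R'->H->plug->H
Char 4 ('G'): step: R->3, L=1; G->plug->G->R->A->L->E->refl->B->L'->E->R'->H->plug->H
Char 5 ('G'): step: R->4, L=1; G->plug->G->R->D->L->A->refl->G->L'->C->R'->D->plug->D
Char 6 ('G'): step: R->5, L=1; G->plug->G->R->F->L->D->refl->H->L'->G->R'->E->plug->C
Char 7 ('G'): step: R->6, L=1; G->plug->G->R->C->L->G->refl->A->L'->D->R'->H->plug->H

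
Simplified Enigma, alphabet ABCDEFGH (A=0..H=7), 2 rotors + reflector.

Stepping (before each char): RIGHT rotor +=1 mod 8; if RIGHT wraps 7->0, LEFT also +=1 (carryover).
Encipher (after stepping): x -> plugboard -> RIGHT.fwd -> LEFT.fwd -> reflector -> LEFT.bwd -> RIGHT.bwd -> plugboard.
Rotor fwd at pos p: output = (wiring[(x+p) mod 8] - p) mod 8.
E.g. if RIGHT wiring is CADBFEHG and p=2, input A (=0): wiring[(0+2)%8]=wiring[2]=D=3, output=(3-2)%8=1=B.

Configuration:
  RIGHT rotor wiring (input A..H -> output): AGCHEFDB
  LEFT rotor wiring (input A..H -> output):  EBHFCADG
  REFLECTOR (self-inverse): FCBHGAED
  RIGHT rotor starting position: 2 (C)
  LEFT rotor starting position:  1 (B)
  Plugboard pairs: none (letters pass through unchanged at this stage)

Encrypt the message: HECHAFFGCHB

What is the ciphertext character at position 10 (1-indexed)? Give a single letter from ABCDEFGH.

Char 1 ('H'): step: R->3, L=1; H->plug->H->R->H->L->D->refl->H->L'->E->R'->A->plug->A
Char 2 ('E'): step: R->4, L=1; E->plug->E->R->E->L->H->refl->D->L'->H->R'->C->plug->C
Char 3 ('C'): step: R->5, L=1; C->plug->C->R->E->L->H->refl->D->L'->H->R'->H->plug->H
Char 4 ('H'): step: R->6, L=1; H->plug->H->R->H->L->D->refl->H->L'->E->R'->E->plug->E
Char 5 ('A'): step: R->7, L=1; A->plug->A->R->C->L->E->refl->G->L'->B->R'->B->plug->B
Char 6 ('F'): step: R->0, L->2 (L advanced); F->plug->F->R->F->L->E->refl->G->L'->D->R'->G->plug->G
Char 7 ('F'): step: R->1, L=2; F->plug->F->R->C->L->A->refl->F->L'->A->R'->G->plug->G
Char 8 ('G'): step: R->2, L=2; G->plug->G->R->G->L->C->refl->B->L'->E->R'->H->plug->H
Char 9 ('C'): step: R->3, L=2; C->plug->C->R->C->L->A->refl->F->L'->A->R'->D->plug->D
Char 10 ('H'): step: R->4, L=2; H->plug->H->R->D->L->G->refl->E->L'->F->R'->D->plug->D

D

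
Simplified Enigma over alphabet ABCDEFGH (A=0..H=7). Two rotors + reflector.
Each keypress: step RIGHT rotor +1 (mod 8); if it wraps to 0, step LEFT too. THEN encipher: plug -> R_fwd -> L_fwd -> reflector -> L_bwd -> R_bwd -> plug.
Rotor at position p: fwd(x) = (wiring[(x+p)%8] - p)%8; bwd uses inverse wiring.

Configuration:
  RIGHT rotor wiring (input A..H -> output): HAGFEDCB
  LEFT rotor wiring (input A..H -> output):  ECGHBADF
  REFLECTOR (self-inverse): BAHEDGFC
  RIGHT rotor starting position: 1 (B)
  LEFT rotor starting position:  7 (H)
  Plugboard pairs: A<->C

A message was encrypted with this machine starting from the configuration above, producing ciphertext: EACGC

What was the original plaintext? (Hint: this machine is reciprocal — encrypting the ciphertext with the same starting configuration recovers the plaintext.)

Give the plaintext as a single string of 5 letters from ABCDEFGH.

Answer: DBHFG

Derivation:
Char 1 ('E'): step: R->2, L=7; E->plug->E->R->A->L->G->refl->F->L'->B->R'->D->plug->D
Char 2 ('A'): step: R->3, L=7; A->plug->C->R->A->L->G->refl->F->L'->B->R'->B->plug->B
Char 3 ('C'): step: R->4, L=7; C->plug->A->R->A->L->G->refl->F->L'->B->R'->H->plug->H
Char 4 ('G'): step: R->5, L=7; G->plug->G->R->A->L->G->refl->F->L'->B->R'->F->plug->F
Char 5 ('C'): step: R->6, L=7; C->plug->A->R->E->L->A->refl->B->L'->G->R'->G->plug->G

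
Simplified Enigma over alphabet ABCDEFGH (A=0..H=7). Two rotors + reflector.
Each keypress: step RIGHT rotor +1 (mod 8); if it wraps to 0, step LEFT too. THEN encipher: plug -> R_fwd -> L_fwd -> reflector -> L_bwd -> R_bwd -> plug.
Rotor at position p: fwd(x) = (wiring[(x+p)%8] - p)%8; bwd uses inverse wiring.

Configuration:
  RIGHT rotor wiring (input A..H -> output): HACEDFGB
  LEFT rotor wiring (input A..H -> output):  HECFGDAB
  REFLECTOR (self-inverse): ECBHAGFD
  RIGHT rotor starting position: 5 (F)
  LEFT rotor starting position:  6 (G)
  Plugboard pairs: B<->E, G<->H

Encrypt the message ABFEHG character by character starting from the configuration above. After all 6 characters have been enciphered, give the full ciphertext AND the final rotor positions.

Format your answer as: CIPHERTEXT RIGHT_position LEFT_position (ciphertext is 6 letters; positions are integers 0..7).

Char 1 ('A'): step: R->6, L=6; A->plug->A->R->A->L->C->refl->B->L'->C->R'->D->plug->D
Char 2 ('B'): step: R->7, L=6; B->plug->E->R->F->L->H->refl->D->L'->B->R'->C->plug->C
Char 3 ('F'): step: R->0, L->7 (L advanced); F->plug->F->R->F->L->H->refl->D->L'->D->R'->E->plug->B
Char 4 ('E'): step: R->1, L=7; E->plug->B->R->B->L->A->refl->E->L'->G->R'->H->plug->G
Char 5 ('H'): step: R->2, L=7; H->plug->G->R->F->L->H->refl->D->L'->D->R'->D->plug->D
Char 6 ('G'): step: R->3, L=7; G->plug->H->R->H->L->B->refl->C->L'->A->R'->B->plug->E
Final: ciphertext=DCBGDE, RIGHT=3, LEFT=7

Answer: DCBGDE 3 7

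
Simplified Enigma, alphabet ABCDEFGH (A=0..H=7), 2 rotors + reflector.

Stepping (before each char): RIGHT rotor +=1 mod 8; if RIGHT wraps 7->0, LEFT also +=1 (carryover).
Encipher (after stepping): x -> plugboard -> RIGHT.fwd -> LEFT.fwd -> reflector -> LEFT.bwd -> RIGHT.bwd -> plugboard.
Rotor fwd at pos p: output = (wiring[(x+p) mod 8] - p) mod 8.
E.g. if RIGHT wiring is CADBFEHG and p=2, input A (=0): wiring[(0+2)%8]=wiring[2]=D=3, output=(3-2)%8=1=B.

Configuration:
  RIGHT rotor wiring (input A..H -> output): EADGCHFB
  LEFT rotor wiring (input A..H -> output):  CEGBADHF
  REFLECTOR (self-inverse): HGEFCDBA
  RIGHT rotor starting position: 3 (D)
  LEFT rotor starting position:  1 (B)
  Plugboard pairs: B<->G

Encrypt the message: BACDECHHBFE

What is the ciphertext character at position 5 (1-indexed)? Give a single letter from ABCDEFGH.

Char 1 ('B'): step: R->4, L=1; B->plug->G->R->H->L->B->refl->G->L'->F->R'->D->plug->D
Char 2 ('A'): step: R->5, L=1; A->plug->A->R->C->L->A->refl->H->L'->D->R'->E->plug->E
Char 3 ('C'): step: R->6, L=1; C->plug->C->R->G->L->E->refl->C->L'->E->R'->G->plug->B
Char 4 ('D'): step: R->7, L=1; D->plug->D->R->E->L->C->refl->E->L'->G->R'->H->plug->H
Char 5 ('E'): step: R->0, L->2 (L advanced); E->plug->E->R->C->L->G->refl->B->L'->D->R'->C->plug->C

C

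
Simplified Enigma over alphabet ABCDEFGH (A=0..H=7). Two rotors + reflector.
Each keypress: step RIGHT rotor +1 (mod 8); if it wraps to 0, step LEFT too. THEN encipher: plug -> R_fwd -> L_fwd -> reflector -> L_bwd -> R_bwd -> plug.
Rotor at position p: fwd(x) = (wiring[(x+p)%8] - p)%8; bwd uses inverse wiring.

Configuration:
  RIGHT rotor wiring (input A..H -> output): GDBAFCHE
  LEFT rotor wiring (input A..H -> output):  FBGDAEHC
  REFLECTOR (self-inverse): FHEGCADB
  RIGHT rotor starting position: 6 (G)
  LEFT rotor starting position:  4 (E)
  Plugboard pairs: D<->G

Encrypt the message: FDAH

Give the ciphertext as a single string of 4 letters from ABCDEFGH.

Answer: HADD

Derivation:
Char 1 ('F'): step: R->7, L=4; F->plug->F->R->G->L->C->refl->E->L'->A->R'->H->plug->H
Char 2 ('D'): step: R->0, L->5 (L advanced); D->plug->G->R->H->L->D->refl->G->L'->G->R'->A->plug->A
Char 3 ('A'): step: R->1, L=5; A->plug->A->R->C->L->F->refl->A->L'->D->R'->G->plug->D
Char 4 ('H'): step: R->2, L=5; H->plug->H->R->B->L->C->refl->E->L'->E->R'->G->plug->D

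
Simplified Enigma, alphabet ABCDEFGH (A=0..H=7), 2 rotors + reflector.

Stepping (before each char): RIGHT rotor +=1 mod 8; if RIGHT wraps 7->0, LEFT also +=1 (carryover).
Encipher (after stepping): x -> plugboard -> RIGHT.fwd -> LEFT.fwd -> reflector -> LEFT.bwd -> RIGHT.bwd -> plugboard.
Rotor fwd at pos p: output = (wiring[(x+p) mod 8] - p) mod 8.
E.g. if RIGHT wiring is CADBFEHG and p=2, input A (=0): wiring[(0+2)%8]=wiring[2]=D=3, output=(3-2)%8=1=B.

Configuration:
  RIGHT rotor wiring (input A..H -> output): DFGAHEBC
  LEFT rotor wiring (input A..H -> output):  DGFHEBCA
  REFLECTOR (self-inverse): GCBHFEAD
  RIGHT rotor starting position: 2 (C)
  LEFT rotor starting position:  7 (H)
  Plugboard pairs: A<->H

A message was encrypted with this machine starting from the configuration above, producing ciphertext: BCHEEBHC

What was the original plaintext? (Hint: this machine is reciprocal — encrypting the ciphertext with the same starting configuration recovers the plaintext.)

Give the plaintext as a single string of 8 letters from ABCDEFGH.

Answer: AFAAGCAB

Derivation:
Char 1 ('B'): step: R->3, L=7; B->plug->B->R->E->L->A->refl->G->L'->D->R'->H->plug->A
Char 2 ('C'): step: R->4, L=7; C->plug->C->R->F->L->F->refl->E->L'->B->R'->F->plug->F
Char 3 ('H'): step: R->5, L=7; H->plug->A->R->H->L->D->refl->H->L'->C->R'->H->plug->A
Char 4 ('E'): step: R->6, L=7; E->plug->E->R->A->L->B->refl->C->L'->G->R'->H->plug->A
Char 5 ('E'): step: R->7, L=7; E->plug->E->R->B->L->E->refl->F->L'->F->R'->G->plug->G
Char 6 ('B'): step: R->0, L->0 (L advanced); B->plug->B->R->F->L->B->refl->C->L'->G->R'->C->plug->C
Char 7 ('H'): step: R->1, L=0; H->plug->A->R->E->L->E->refl->F->L'->C->R'->H->plug->A
Char 8 ('C'): step: R->2, L=0; C->plug->C->R->F->L->B->refl->C->L'->G->R'->B->plug->B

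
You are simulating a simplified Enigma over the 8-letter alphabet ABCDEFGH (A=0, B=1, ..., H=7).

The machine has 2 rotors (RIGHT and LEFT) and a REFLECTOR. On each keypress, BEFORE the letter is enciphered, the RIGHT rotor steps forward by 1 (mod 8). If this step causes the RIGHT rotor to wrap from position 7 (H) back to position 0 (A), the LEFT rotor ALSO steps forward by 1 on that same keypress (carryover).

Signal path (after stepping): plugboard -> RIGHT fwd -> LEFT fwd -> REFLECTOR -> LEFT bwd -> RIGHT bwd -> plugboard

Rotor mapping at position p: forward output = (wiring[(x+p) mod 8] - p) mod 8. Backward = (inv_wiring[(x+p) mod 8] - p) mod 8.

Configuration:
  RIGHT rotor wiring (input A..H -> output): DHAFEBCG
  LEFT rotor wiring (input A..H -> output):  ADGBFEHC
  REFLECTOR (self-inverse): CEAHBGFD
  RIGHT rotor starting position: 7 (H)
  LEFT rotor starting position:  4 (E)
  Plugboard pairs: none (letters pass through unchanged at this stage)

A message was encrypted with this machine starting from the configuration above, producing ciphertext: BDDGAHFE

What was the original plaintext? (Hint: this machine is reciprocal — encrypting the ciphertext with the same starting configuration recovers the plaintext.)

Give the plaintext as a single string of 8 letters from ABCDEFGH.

Char 1 ('B'): step: R->0, L->5 (L advanced); B->plug->B->R->H->L->A->refl->C->L'->B->R'->F->plug->F
Char 2 ('D'): step: R->1, L=5; D->plug->D->R->D->L->D->refl->H->L'->A->R'->E->plug->E
Char 3 ('D'): step: R->2, L=5; D->plug->D->R->H->L->A->refl->C->L'->B->R'->G->plug->G
Char 4 ('G'): step: R->3, L=5; G->plug->G->R->E->L->G->refl->F->L'->C->R'->A->plug->A
Char 5 ('A'): step: R->4, L=5; A->plug->A->R->A->L->H->refl->D->L'->D->R'->F->plug->F
Char 6 ('H'): step: R->5, L=5; H->plug->H->R->H->L->A->refl->C->L'->B->R'->C->plug->C
Char 7 ('F'): step: R->6, L=5; F->plug->F->R->H->L->A->refl->C->L'->B->R'->D->plug->D
Char 8 ('E'): step: R->7, L=5; E->plug->E->R->G->L->E->refl->B->L'->F->R'->F->plug->F

Answer: FEGAFCDF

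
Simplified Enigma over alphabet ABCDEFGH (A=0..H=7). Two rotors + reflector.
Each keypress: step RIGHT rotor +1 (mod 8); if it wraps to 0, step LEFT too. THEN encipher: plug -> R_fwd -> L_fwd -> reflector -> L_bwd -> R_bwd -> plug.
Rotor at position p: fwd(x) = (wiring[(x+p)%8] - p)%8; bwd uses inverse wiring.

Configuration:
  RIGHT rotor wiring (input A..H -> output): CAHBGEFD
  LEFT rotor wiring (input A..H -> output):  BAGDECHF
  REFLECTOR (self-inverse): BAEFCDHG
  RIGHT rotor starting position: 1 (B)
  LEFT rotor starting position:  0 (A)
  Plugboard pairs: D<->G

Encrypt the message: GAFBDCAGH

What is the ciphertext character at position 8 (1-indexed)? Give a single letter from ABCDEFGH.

Char 1 ('G'): step: R->2, L=0; G->plug->D->R->C->L->G->refl->H->L'->G->R'->H->plug->H
Char 2 ('A'): step: R->3, L=0; A->plug->A->R->G->L->H->refl->G->L'->C->R'->D->plug->G
Char 3 ('F'): step: R->4, L=0; F->plug->F->R->E->L->E->refl->C->L'->F->R'->H->plug->H
Char 4 ('B'): step: R->5, L=0; B->plug->B->R->A->L->B->refl->A->L'->B->R'->H->plug->H
Char 5 ('D'): step: R->6, L=0; D->plug->G->R->A->L->B->refl->A->L'->B->R'->E->plug->E
Char 6 ('C'): step: R->7, L=0; C->plug->C->R->B->L->A->refl->B->L'->A->R'->D->plug->G
Char 7 ('A'): step: R->0, L->1 (L advanced); A->plug->A->R->C->L->C->refl->E->L'->G->R'->E->plug->E
Char 8 ('G'): step: R->1, L=1; G->plug->D->R->F->L->G->refl->H->L'->A->R'->C->plug->C

C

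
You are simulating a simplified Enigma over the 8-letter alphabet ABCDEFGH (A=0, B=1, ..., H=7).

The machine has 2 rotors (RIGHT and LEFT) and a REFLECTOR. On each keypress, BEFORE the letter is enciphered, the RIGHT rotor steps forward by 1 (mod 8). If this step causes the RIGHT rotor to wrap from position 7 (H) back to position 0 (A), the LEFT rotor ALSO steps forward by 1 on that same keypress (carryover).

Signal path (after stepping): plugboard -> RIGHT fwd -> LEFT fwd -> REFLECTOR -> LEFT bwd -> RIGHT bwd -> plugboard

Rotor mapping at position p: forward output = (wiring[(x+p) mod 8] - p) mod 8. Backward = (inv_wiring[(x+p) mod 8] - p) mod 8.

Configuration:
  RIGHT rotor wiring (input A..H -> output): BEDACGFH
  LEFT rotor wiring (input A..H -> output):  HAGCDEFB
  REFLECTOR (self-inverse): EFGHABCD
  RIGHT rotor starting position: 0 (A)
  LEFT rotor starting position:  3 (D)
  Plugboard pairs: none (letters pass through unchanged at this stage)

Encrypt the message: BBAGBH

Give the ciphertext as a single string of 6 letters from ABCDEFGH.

Answer: GHGFEA

Derivation:
Char 1 ('B'): step: R->1, L=3; B->plug->B->R->C->L->B->refl->F->L'->G->R'->G->plug->G
Char 2 ('B'): step: R->2, L=3; B->plug->B->R->G->L->F->refl->B->L'->C->R'->H->plug->H
Char 3 ('A'): step: R->3, L=3; A->plug->A->R->F->L->E->refl->A->L'->B->R'->G->plug->G
Char 4 ('G'): step: R->4, L=3; G->plug->G->R->H->L->D->refl->H->L'->A->R'->F->plug->F
Char 5 ('B'): step: R->5, L=3; B->plug->B->R->A->L->H->refl->D->L'->H->R'->E->plug->E
Char 6 ('H'): step: R->6, L=3; H->plug->H->R->A->L->H->refl->D->L'->H->R'->A->plug->A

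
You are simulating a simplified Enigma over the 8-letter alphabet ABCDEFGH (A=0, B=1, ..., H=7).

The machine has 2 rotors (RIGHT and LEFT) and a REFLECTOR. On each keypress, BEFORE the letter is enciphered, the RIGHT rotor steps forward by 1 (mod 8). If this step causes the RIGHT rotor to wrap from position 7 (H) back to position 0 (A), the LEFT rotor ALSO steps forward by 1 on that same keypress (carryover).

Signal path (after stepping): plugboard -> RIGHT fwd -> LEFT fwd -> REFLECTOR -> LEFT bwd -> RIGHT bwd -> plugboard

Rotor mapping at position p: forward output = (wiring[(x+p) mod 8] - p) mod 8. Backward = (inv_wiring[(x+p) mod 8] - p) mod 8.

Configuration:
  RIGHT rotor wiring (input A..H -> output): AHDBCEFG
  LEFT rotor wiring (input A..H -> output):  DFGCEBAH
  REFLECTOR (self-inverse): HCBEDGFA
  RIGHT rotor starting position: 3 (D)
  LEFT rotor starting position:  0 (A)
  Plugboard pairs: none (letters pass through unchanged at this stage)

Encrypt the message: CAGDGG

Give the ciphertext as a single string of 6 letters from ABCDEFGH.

Char 1 ('C'): step: R->4, L=0; C->plug->C->R->B->L->F->refl->G->L'->C->R'->D->plug->D
Char 2 ('A'): step: R->5, L=0; A->plug->A->R->H->L->H->refl->A->L'->G->R'->F->plug->F
Char 3 ('G'): step: R->6, L=0; G->plug->G->R->E->L->E->refl->D->L'->A->R'->B->plug->B
Char 4 ('D'): step: R->7, L=0; D->plug->D->R->E->L->E->refl->D->L'->A->R'->C->plug->C
Char 5 ('G'): step: R->0, L->1 (L advanced); G->plug->G->R->F->L->H->refl->A->L'->E->R'->F->plug->F
Char 6 ('G'): step: R->1, L=1; G->plug->G->R->F->L->H->refl->A->L'->E->R'->F->plug->F

Answer: DFBCFF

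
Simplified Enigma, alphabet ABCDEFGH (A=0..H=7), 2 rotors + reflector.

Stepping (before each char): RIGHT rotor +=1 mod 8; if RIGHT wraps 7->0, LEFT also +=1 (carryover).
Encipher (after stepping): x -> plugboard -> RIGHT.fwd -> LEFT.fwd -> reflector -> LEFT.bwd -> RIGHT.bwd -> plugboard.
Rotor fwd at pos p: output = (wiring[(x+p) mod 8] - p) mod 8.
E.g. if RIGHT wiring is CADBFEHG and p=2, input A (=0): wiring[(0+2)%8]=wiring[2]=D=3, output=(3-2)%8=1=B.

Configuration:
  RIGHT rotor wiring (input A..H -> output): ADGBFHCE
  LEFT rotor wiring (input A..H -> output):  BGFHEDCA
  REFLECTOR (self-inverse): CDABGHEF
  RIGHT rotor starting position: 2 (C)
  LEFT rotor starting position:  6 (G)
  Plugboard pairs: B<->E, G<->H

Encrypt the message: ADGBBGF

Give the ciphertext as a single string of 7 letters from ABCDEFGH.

Answer: HCBEADD

Derivation:
Char 1 ('A'): step: R->3, L=6; A->plug->A->R->G->L->G->refl->E->L'->A->R'->G->plug->H
Char 2 ('D'): step: R->4, L=6; D->plug->D->R->A->L->E->refl->G->L'->G->R'->C->plug->C
Char 3 ('G'): step: R->5, L=6; G->plug->H->R->A->L->E->refl->G->L'->G->R'->E->plug->B
Char 4 ('B'): step: R->6, L=6; B->plug->E->R->A->L->E->refl->G->L'->G->R'->B->plug->E
Char 5 ('B'): step: R->7, L=6; B->plug->E->R->C->L->D->refl->B->L'->F->R'->A->plug->A
Char 6 ('G'): step: R->0, L->7 (L advanced); G->plug->H->R->E->L->A->refl->C->L'->B->R'->D->plug->D
Char 7 ('F'): step: R->1, L=7; F->plug->F->R->B->L->C->refl->A->L'->E->R'->D->plug->D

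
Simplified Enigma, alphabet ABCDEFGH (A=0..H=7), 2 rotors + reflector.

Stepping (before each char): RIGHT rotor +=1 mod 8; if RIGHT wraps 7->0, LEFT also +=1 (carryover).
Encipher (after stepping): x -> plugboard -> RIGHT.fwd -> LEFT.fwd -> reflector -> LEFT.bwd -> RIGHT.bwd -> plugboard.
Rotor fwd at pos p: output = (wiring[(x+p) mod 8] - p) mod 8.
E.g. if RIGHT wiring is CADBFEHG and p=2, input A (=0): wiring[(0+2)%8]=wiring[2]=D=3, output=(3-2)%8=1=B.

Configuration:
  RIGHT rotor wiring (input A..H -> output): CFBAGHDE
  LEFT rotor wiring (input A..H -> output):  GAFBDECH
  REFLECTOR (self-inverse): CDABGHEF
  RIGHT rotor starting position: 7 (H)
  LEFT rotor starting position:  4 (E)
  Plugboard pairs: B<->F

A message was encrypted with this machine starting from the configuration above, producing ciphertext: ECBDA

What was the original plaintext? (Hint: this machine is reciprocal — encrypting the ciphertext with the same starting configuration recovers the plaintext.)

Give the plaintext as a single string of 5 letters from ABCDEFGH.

Answer: BEDEG

Derivation:
Char 1 ('E'): step: R->0, L->5 (L advanced); E->plug->E->R->G->L->E->refl->G->L'->H->R'->F->plug->B
Char 2 ('C'): step: R->1, L=5; C->plug->C->R->H->L->G->refl->E->L'->G->R'->E->plug->E
Char 3 ('B'): step: R->2, L=5; B->plug->F->R->C->L->C->refl->A->L'->F->R'->D->plug->D
Char 4 ('D'): step: R->3, L=5; D->plug->D->R->A->L->H->refl->F->L'->B->R'->E->plug->E
Char 5 ('A'): step: R->4, L=5; A->plug->A->R->C->L->C->refl->A->L'->F->R'->G->plug->G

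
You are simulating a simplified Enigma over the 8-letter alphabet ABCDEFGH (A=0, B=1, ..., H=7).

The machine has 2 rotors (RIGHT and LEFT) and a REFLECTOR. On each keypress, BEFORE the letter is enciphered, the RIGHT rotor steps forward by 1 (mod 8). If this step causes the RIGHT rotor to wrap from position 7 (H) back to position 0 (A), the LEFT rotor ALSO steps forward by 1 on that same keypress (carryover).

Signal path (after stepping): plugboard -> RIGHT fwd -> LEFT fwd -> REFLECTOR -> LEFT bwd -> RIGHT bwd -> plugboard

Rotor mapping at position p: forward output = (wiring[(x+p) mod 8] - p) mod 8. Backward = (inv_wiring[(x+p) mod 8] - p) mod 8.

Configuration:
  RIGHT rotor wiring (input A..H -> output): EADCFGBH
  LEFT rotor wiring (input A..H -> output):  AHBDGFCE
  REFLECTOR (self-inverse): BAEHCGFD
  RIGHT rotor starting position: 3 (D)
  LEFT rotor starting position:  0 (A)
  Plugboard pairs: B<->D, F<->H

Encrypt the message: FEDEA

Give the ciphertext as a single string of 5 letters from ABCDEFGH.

Answer: GAACB

Derivation:
Char 1 ('F'): step: R->4, L=0; F->plug->H->R->G->L->C->refl->E->L'->H->R'->G->plug->G
Char 2 ('E'): step: R->5, L=0; E->plug->E->R->D->L->D->refl->H->L'->B->R'->A->plug->A
Char 3 ('D'): step: R->6, L=0; D->plug->B->R->B->L->H->refl->D->L'->D->R'->A->plug->A
Char 4 ('E'): step: R->7, L=0; E->plug->E->R->D->L->D->refl->H->L'->B->R'->C->plug->C
Char 5 ('A'): step: R->0, L->1 (L advanced); A->plug->A->R->E->L->E->refl->C->L'->C->R'->D->plug->B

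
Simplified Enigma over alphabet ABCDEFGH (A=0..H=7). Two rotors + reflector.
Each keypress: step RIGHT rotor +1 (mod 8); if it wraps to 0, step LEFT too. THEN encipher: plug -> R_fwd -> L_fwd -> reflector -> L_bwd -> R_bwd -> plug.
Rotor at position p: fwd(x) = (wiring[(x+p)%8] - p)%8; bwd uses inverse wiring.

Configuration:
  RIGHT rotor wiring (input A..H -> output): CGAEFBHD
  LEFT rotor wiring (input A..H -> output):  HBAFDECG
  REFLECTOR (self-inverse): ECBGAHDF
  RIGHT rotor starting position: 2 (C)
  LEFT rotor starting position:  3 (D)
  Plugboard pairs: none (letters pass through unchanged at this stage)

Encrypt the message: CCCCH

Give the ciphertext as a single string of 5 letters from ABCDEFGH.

Answer: DDAFG

Derivation:
Char 1 ('C'): step: R->3, L=3; C->plug->C->R->G->L->G->refl->D->L'->E->R'->D->plug->D
Char 2 ('C'): step: R->4, L=3; C->plug->C->R->D->L->H->refl->F->L'->H->R'->D->plug->D
Char 3 ('C'): step: R->5, L=3; C->plug->C->R->G->L->G->refl->D->L'->E->R'->A->plug->A
Char 4 ('C'): step: R->6, L=3; C->plug->C->R->E->L->D->refl->G->L'->G->R'->F->plug->F
Char 5 ('H'): step: R->7, L=3; H->plug->H->R->A->L->C->refl->B->L'->C->R'->G->plug->G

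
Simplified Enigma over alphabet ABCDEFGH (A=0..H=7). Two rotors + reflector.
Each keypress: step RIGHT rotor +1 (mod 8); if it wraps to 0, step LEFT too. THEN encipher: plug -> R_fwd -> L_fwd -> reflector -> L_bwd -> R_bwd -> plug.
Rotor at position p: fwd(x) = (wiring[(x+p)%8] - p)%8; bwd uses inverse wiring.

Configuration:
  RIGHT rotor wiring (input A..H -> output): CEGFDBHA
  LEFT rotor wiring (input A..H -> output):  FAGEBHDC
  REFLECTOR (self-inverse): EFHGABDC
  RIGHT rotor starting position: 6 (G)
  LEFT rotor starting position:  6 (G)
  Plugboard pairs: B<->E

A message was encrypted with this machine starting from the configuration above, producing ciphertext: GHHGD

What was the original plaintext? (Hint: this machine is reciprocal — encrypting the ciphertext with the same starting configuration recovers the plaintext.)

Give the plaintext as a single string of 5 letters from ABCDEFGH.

Answer: EFBCA

Derivation:
Char 1 ('G'): step: R->7, L=6; G->plug->G->R->C->L->H->refl->C->L'->D->R'->B->plug->E
Char 2 ('H'): step: R->0, L->7 (L advanced); H->plug->H->R->A->L->D->refl->G->L'->B->R'->F->plug->F
Char 3 ('H'): step: R->1, L=7; H->plug->H->R->B->L->G->refl->D->L'->A->R'->E->plug->B
Char 4 ('G'): step: R->2, L=7; G->plug->G->R->A->L->D->refl->G->L'->B->R'->C->plug->C
Char 5 ('D'): step: R->3, L=7; D->plug->D->R->E->L->F->refl->B->L'->C->R'->A->plug->A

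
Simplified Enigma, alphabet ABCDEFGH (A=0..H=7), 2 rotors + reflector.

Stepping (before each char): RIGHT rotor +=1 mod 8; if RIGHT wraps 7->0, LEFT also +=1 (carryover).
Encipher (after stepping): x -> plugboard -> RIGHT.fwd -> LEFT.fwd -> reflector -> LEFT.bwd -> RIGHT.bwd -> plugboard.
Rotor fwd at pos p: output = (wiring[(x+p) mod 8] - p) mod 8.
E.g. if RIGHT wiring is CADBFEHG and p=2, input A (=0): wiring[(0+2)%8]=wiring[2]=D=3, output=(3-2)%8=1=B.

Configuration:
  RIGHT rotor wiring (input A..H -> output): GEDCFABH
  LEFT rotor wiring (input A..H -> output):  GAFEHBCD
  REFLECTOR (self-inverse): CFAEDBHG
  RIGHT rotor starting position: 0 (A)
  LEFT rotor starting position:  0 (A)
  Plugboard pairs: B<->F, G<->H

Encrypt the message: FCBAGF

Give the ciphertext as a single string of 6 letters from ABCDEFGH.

Char 1 ('F'): step: R->1, L=0; F->plug->B->R->C->L->F->refl->B->L'->F->R'->H->plug->G
Char 2 ('C'): step: R->2, L=0; C->plug->C->R->D->L->E->refl->D->L'->H->R'->E->plug->E
Char 3 ('B'): step: R->3, L=0; B->plug->F->R->D->L->E->refl->D->L'->H->R'->A->plug->A
Char 4 ('A'): step: R->4, L=0; A->plug->A->R->B->L->A->refl->C->L'->G->R'->H->plug->G
Char 5 ('G'): step: R->5, L=0; G->plug->H->R->A->L->G->refl->H->L'->E->R'->B->plug->F
Char 6 ('F'): step: R->6, L=0; F->plug->B->R->B->L->A->refl->C->L'->G->R'->D->plug->D

Answer: GEAGFD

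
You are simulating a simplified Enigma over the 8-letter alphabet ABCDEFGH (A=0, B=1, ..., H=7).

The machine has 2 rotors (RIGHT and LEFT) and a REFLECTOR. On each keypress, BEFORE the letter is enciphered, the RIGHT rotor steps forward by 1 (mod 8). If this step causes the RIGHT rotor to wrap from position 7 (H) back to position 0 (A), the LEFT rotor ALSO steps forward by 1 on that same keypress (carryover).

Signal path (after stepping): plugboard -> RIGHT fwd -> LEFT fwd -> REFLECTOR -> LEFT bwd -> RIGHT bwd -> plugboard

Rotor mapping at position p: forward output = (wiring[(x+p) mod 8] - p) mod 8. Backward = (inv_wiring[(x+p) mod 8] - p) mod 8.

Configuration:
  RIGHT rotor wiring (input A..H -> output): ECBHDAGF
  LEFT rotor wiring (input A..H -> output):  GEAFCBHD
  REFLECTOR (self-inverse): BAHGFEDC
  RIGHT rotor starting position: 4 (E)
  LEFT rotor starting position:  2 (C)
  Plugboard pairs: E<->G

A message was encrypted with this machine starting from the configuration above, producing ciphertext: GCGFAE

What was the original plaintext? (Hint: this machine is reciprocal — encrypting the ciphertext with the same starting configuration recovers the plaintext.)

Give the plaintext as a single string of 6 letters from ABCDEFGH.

Answer: EDECBB

Derivation:
Char 1 ('G'): step: R->5, L=2; G->plug->E->R->F->L->B->refl->A->L'->C->R'->G->plug->E
Char 2 ('C'): step: R->6, L=2; C->plug->C->R->G->L->E->refl->F->L'->E->R'->D->plug->D
Char 3 ('G'): step: R->7, L=2; G->plug->E->R->A->L->G->refl->D->L'->B->R'->G->plug->E
Char 4 ('F'): step: R->0, L->3 (L advanced); F->plug->F->R->A->L->C->refl->H->L'->B->R'->C->plug->C
Char 5 ('A'): step: R->1, L=3; A->plug->A->R->B->L->H->refl->C->L'->A->R'->B->plug->B
Char 6 ('E'): step: R->2, L=3; E->plug->G->R->C->L->G->refl->D->L'->F->R'->B->plug->B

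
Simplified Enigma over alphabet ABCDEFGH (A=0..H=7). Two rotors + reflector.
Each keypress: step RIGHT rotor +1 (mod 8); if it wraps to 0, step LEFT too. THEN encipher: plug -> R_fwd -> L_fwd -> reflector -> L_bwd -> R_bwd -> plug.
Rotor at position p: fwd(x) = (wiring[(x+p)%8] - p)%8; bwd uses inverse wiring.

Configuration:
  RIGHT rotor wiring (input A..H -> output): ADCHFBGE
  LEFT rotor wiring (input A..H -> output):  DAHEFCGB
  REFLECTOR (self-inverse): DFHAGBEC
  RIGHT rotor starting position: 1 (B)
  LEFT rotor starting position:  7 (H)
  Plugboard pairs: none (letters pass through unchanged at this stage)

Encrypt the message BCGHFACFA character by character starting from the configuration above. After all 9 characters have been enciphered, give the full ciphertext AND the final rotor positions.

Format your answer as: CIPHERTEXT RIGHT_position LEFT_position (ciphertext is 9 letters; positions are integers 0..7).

Char 1 ('B'): step: R->2, L=7; B->plug->B->R->F->L->G->refl->E->L'->B->R'->H->plug->H
Char 2 ('C'): step: R->3, L=7; C->plug->C->R->G->L->D->refl->A->L'->D->R'->D->plug->D
Char 3 ('G'): step: R->4, L=7; G->plug->G->R->G->L->D->refl->A->L'->D->R'->H->plug->H
Char 4 ('H'): step: R->5, L=7; H->plug->H->R->A->L->C->refl->H->L'->H->R'->C->plug->C
Char 5 ('F'): step: R->6, L=7; F->plug->F->R->B->L->E->refl->G->L'->F->R'->D->plug->D
Char 6 ('A'): step: R->7, L=7; A->plug->A->R->F->L->G->refl->E->L'->B->R'->B->plug->B
Char 7 ('C'): step: R->0, L->0 (L advanced); C->plug->C->R->C->L->H->refl->C->L'->F->R'->E->plug->E
Char 8 ('F'): step: R->1, L=0; F->plug->F->R->F->L->C->refl->H->L'->C->R'->A->plug->A
Char 9 ('A'): step: R->2, L=0; A->plug->A->R->A->L->D->refl->A->L'->B->R'->H->plug->H
Final: ciphertext=HDHCDBEAH, RIGHT=2, LEFT=0

Answer: HDHCDBEAH 2 0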